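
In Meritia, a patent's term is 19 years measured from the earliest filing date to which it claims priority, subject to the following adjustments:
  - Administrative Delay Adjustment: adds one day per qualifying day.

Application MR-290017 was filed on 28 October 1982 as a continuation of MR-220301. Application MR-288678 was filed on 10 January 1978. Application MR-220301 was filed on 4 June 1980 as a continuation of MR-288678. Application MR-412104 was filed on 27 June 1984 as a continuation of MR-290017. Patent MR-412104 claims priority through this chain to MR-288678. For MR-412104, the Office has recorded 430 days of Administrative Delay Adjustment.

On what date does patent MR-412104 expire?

1998-03-16

Earliest priority filing: 10 January 1978.
Base term: 10 January 1978 + 19 years → 10 January 1997.
Administrative Delay Adjustment: +430 days → 16 March 1998.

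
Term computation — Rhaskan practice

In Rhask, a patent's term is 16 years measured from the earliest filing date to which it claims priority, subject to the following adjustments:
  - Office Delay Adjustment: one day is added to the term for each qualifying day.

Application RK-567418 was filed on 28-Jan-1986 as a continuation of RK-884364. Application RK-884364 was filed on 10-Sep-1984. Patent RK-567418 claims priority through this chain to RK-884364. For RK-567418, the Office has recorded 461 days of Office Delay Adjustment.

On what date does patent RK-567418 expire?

December 15, 2001

Earliest priority filing: 10 September 1984.
Base term: 10 September 1984 + 16 years → 10 September 2000.
Office Delay Adjustment: +461 days → 15 December 2001.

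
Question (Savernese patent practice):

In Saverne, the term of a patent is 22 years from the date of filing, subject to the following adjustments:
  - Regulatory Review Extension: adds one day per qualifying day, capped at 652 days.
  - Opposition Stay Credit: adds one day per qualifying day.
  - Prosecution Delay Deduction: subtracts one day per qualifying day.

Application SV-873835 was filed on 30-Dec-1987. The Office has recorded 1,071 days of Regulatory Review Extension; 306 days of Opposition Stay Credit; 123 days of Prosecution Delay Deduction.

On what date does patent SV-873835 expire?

April 13, 2012

Base term: filing date + 22 years → 30 December 2009.
Regulatory Review Extension: 1071 days claimed exceeds the 652-day cap, so +652 days → 13 October 2011.
Opposition Stay Credit: +306 days → 14 August 2012.
Prosecution Delay Deduction: −123 days → 13 April 2012.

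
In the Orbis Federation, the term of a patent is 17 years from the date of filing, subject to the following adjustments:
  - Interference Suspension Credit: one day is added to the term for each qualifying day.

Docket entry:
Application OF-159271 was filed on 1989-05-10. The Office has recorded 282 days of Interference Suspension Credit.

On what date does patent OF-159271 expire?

Base term: filing date + 17 years → 10 May 2006.
Interference Suspension Credit: +282 days → 16 February 2007.

2007-02-16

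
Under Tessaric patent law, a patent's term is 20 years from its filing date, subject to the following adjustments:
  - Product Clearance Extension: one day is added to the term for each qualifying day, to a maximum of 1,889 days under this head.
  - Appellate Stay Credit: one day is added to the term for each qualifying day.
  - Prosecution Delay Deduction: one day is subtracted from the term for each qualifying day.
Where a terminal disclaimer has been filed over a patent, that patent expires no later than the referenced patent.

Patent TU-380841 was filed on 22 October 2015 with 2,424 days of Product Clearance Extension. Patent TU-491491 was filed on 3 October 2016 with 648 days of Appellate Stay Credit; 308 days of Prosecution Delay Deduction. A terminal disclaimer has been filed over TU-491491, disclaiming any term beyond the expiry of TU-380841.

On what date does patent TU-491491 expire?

September 8, 2037

Natural term of TU-491491:
  Base: filing + 20 years → 3 October 2036.
  Appellate Stay Credit: +648 days → 13 July 2038.
  Prosecution Delay Deduction: −308 days → 8 September 2037.
Expiry of referenced patent TU-380841:
  Base: filing + 20 years → 22 October 2035.
  Product Clearance Extension: 2424 days claimed exceeds the 1889-day cap, so +1889 days → 23 December 2040.
Terminal disclaimer: TU-491491 expires on the earlier of 8 September 2037 and 23 December 2040.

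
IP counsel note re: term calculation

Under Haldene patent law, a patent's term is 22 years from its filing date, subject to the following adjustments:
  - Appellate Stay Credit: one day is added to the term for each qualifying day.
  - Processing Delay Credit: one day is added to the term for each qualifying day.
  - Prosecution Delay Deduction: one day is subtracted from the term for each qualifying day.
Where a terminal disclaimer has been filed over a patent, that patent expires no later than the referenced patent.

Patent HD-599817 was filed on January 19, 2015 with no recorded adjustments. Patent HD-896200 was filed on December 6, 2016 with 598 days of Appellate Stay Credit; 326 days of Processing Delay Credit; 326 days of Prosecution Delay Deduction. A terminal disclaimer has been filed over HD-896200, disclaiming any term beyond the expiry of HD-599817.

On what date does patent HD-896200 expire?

2037-01-19

Natural term of HD-896200:
  Base: filing + 22 years → 6 December 2038.
  Appellate Stay Credit: +598 days → 26 July 2040.
  Processing Delay Credit: +326 days → 17 June 2041.
  Prosecution Delay Deduction: −326 days → 26 July 2040.
Expiry of referenced patent HD-599817:
  Base: filing + 22 years → 19 January 2037.
Terminal disclaimer: HD-896200 expires on the earlier of 26 July 2040 and 19 January 2037.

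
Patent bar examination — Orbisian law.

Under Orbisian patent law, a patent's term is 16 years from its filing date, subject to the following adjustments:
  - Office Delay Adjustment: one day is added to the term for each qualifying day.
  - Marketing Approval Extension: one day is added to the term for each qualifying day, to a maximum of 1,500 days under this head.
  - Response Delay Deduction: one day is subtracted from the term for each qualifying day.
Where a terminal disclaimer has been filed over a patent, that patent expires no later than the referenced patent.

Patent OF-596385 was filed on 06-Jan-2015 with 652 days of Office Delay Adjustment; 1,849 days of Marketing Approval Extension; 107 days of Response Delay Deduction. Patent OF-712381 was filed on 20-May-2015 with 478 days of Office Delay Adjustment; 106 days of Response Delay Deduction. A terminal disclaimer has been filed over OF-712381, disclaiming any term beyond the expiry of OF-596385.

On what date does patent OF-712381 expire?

Natural term of OF-712381:
  Base: filing + 16 years → 20 May 2031.
  Office Delay Adjustment: +478 days → 9 September 2032.
  Response Delay Deduction: −106 days → 26 May 2032.
Expiry of referenced patent OF-596385:
  Base: filing + 16 years → 6 January 2031.
  Office Delay Adjustment: +652 days → 19 October 2032.
  Marketing Approval Extension: 1849 days claimed exceeds the 1500-day cap, so +1500 days → 27 November 2036.
  Response Delay Deduction: −107 days → 12 August 2036.
Terminal disclaimer: OF-712381 expires on the earlier of 26 May 2032 and 12 August 2036.

May 26, 2032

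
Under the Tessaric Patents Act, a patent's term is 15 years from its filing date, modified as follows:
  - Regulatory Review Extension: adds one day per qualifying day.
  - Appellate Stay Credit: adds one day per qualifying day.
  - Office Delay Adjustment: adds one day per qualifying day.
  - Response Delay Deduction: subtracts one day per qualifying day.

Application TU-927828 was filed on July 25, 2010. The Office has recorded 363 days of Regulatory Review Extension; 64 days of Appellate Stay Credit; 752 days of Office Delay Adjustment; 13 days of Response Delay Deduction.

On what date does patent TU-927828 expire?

2028-10-03

Base term: filing date + 15 years → 25 July 2025.
Regulatory Review Extension: +363 days → 23 July 2026.
Appellate Stay Credit: +64 days → 25 September 2026.
Office Delay Adjustment: +752 days → 16 October 2028.
Response Delay Deduction: −13 days → 3 October 2028.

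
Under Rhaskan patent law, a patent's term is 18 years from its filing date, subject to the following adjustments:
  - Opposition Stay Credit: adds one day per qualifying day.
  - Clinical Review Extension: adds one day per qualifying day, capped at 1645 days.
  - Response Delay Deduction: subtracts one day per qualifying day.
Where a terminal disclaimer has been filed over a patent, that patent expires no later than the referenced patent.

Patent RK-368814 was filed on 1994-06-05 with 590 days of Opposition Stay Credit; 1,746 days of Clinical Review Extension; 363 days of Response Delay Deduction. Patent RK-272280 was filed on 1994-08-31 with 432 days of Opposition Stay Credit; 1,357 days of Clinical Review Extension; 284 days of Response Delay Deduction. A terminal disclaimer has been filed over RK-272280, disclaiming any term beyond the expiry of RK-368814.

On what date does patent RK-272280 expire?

October 14, 2016

Natural term of RK-272280:
  Base: filing + 18 years → 31 August 2012.
  Opposition Stay Credit: +432 days → 6 November 2013.
  Clinical Review Extension: 1357 days (within the 1645-day cap) → +1357 days → 25 July 2017.
  Response Delay Deduction: −284 days → 14 October 2016.
Expiry of referenced patent RK-368814:
  Base: filing + 18 years → 5 June 2012.
  Opposition Stay Credit: +590 days → 16 January 2014.
  Clinical Review Extension: 1746 days claimed exceeds the 1645-day cap, so +1645 days → 19 July 2018.
  Response Delay Deduction: −363 days → 21 July 2017.
Terminal disclaimer: RK-272280 expires on the earlier of 14 October 2016 and 21 July 2017.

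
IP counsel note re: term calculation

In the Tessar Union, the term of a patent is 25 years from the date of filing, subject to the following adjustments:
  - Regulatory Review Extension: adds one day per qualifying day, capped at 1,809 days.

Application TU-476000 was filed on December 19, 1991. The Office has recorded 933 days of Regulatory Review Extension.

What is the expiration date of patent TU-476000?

2019-07-10

Base term: filing date + 25 years → 19 December 2016.
Regulatory Review Extension: 933 days (within the 1809-day cap) → +933 days → 10 July 2019.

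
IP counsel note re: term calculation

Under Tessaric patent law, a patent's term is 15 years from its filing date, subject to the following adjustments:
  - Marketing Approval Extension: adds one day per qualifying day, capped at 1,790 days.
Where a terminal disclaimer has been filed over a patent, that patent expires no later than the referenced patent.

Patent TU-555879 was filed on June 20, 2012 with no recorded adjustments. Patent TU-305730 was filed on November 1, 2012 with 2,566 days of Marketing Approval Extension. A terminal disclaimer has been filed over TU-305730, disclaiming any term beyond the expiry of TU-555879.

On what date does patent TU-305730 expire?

2027-06-20

Natural term of TU-305730:
  Base: filing + 15 years → 1 November 2027.
  Marketing Approval Extension: 2566 days claimed exceeds the 1790-day cap, so +1790 days → 25 September 2032.
Expiry of referenced patent TU-555879:
  Base: filing + 15 years → 20 June 2027.
Terminal disclaimer: TU-305730 expires on the earlier of 25 September 2032 and 20 June 2027.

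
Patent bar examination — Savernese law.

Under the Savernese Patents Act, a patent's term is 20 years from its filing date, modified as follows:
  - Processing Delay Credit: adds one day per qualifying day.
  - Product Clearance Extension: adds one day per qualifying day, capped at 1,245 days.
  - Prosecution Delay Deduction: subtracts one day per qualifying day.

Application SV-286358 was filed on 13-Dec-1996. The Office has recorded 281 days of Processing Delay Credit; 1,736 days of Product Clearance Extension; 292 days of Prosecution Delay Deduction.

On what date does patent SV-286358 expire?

Base term: filing date + 20 years → 13 December 2016.
Processing Delay Credit: +281 days → 20 September 2017.
Product Clearance Extension: 1736 days claimed exceeds the 1245-day cap, so +1245 days → 16 February 2021.
Prosecution Delay Deduction: −292 days → 30 April 2020.

2020-04-30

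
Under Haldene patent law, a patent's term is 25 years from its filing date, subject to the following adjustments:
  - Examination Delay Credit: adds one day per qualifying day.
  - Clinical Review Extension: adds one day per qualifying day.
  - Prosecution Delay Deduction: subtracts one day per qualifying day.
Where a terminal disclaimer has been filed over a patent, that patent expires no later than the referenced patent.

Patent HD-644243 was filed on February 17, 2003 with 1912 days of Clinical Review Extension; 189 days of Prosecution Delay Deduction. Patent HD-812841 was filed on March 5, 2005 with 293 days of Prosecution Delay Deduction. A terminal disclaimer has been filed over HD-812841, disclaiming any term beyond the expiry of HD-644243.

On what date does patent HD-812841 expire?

Natural term of HD-812841:
  Base: filing + 25 years → 5 March 2030.
  Prosecution Delay Deduction: −293 days → 16 May 2029.
Expiry of referenced patent HD-644243:
  Base: filing + 25 years → 17 February 2028.
  Clinical Review Extension: +1912 days → 13 May 2033.
  Prosecution Delay Deduction: −189 days → 5 November 2032.
Terminal disclaimer: HD-812841 expires on the earlier of 16 May 2029 and 5 November 2032.

May 16, 2029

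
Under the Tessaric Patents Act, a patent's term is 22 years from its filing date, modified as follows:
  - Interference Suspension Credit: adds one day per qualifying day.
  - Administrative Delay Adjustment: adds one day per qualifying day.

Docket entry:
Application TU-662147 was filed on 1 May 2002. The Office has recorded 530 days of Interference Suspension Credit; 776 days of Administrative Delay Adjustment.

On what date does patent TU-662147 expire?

Base term: filing date + 22 years → 1 May 2024.
Interference Suspension Credit: +530 days → 13 October 2025.
Administrative Delay Adjustment: +776 days → 28 November 2027.

November 28, 2027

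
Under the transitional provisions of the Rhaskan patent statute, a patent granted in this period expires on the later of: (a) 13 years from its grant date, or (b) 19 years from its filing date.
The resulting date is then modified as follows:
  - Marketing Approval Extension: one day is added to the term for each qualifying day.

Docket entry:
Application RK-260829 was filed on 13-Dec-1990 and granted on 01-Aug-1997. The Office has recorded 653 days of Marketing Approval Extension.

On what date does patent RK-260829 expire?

(a) grant + 13 years → 1 August 2010.
(b) filing + 19 years → 13 December 2009.
Later of the two: 1 August 2010.
Marketing Approval Extension: +653 days → 15 May 2012.

2012-05-15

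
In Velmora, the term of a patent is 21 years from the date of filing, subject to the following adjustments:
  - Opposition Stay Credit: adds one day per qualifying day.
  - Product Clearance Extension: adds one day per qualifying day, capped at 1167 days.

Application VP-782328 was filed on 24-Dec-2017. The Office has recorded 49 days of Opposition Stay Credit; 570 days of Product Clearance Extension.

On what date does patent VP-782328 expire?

Base term: filing date + 21 years → 24 December 2038.
Opposition Stay Credit: +49 days → 11 February 2039.
Product Clearance Extension: 570 days (within the 1167-day cap) → +570 days → 3 September 2040.

2040-09-03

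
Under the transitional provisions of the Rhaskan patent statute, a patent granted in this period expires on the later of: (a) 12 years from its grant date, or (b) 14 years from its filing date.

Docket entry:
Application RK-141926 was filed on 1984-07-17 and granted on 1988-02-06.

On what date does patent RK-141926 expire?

February 6, 2000

(a) grant + 12 years → 6 February 2000.
(b) filing + 14 years → 17 July 1998.
Later of the two: 6 February 2000.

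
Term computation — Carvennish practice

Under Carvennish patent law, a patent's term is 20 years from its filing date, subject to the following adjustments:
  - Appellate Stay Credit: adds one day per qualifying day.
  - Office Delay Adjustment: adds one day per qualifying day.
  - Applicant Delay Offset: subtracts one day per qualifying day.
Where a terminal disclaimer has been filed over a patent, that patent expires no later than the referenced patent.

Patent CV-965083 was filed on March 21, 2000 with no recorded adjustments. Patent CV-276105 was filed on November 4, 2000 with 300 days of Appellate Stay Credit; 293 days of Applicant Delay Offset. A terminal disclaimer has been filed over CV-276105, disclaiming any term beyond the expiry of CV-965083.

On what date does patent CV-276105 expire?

Natural term of CV-276105:
  Base: filing + 20 years → 4 November 2020.
  Appellate Stay Credit: +300 days → 31 August 2021.
  Applicant Delay Offset: −293 days → 11 November 2020.
Expiry of referenced patent CV-965083:
  Base: filing + 20 years → 21 March 2020.
Terminal disclaimer: CV-276105 expires on the earlier of 11 November 2020 and 21 March 2020.

March 21, 2020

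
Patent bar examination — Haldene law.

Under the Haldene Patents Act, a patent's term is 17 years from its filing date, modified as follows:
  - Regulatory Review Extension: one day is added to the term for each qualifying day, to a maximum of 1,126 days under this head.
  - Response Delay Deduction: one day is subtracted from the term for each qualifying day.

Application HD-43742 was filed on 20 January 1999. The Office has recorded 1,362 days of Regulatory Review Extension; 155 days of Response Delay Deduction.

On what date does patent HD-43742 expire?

Base term: filing date + 17 years → 20 January 2016.
Regulatory Review Extension: 1362 days claimed exceeds the 1126-day cap, so +1126 days → 19 February 2019.
Response Delay Deduction: −155 days → 17 September 2018.

September 17, 2018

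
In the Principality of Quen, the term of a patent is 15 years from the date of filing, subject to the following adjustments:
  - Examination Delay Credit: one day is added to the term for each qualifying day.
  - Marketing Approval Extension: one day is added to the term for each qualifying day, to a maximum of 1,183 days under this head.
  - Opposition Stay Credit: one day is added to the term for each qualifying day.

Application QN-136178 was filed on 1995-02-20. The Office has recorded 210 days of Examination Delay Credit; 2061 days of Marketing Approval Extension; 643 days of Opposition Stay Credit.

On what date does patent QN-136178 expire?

Base term: filing date + 15 years → 20 February 2010.
Examination Delay Credit: +210 days → 18 September 2010.
Marketing Approval Extension: 2061 days claimed exceeds the 1183-day cap, so +1183 days → 14 December 2013.
Opposition Stay Credit: +643 days → 18 September 2015.

September 18, 2015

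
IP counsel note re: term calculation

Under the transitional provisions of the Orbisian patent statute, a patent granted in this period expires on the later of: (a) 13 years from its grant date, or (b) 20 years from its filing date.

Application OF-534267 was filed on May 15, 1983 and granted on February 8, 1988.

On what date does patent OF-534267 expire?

(a) grant + 13 years → 8 February 2001.
(b) filing + 20 years → 15 May 2003.
Later of the two: 15 May 2003.

2003-05-15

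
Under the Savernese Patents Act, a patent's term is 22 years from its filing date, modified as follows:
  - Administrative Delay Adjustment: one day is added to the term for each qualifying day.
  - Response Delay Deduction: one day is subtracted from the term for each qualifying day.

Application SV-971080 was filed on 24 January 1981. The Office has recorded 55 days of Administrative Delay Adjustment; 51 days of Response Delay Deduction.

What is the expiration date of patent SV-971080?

2003-01-28

Base term: filing date + 22 years → 24 January 2003.
Administrative Delay Adjustment: +55 days → 20 March 2003.
Response Delay Deduction: −51 days → 28 January 2003.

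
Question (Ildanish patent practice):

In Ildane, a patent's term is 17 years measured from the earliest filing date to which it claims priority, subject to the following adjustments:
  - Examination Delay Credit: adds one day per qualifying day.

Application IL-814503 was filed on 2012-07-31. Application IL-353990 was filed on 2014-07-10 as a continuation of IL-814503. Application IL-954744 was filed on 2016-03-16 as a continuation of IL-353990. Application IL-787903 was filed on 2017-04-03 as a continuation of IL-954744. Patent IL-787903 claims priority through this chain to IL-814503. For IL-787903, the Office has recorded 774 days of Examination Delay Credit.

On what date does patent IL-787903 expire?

September 13, 2031

Earliest priority filing: 31 July 2012.
Base term: 31 July 2012 + 17 years → 31 July 2029.
Examination Delay Credit: +774 days → 13 September 2031.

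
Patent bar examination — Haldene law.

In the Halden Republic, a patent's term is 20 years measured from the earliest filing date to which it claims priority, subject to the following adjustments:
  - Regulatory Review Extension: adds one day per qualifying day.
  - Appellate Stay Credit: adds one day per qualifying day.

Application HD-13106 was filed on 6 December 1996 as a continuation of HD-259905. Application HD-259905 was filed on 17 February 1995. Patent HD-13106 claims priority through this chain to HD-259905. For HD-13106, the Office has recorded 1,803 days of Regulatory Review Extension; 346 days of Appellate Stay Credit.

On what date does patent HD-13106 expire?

Earliest priority filing: 17 February 1995.
Base term: 17 February 1995 + 20 years → 17 February 2015.
Regulatory Review Extension: +1803 days → 25 January 2020.
Appellate Stay Credit: +346 days → 5 January 2021.

January 5, 2021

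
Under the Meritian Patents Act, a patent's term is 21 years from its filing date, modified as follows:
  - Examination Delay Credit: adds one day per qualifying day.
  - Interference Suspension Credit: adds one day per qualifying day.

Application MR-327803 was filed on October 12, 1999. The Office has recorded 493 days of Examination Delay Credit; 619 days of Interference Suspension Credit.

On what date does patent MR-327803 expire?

Base term: filing date + 21 years → 12 October 2020.
Examination Delay Credit: +493 days → 17 February 2022.
Interference Suspension Credit: +619 days → 29 October 2023.

October 29, 2023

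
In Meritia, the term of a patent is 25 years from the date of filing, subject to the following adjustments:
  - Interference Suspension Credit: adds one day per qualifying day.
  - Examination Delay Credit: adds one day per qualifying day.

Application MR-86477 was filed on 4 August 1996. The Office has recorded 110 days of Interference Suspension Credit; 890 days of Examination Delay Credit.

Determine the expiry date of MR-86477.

2024-04-30

Base term: filing date + 25 years → 4 August 2021.
Interference Suspension Credit: +110 days → 22 November 2021.
Examination Delay Credit: +890 days → 30 April 2024.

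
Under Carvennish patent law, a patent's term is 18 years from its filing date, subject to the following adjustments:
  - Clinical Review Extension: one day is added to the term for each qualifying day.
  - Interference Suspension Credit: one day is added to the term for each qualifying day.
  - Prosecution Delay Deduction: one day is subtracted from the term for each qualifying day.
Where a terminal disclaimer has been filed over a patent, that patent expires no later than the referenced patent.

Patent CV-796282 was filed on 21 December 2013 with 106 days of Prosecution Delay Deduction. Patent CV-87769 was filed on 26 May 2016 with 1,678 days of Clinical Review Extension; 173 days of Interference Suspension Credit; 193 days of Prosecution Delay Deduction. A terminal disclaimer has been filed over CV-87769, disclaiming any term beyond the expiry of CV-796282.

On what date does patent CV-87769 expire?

Natural term of CV-87769:
  Base: filing + 18 years → 26 May 2034.
  Clinical Review Extension: +1678 days → 29 December 2038.
  Interference Suspension Credit: +173 days → 20 June 2039.
  Prosecution Delay Deduction: −193 days → 9 December 2038.
Expiry of referenced patent CV-796282:
  Base: filing + 18 years → 21 December 2031.
  Prosecution Delay Deduction: −106 days → 6 September 2031.
Terminal disclaimer: CV-87769 expires on the earlier of 9 December 2038 and 6 September 2031.

2031-09-06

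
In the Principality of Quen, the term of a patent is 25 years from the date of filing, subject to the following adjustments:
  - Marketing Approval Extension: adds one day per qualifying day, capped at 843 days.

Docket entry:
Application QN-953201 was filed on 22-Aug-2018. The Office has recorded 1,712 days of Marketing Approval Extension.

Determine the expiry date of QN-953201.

2045-12-12

Base term: filing date + 25 years → 22 August 2043.
Marketing Approval Extension: 1712 days claimed exceeds the 843-day cap, so +843 days → 12 December 2045.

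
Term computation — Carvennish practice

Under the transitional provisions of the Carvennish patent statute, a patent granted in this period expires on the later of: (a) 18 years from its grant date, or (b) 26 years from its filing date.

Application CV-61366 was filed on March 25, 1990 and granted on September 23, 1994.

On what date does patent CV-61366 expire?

March 25, 2016

(a) grant + 18 years → 23 September 2012.
(b) filing + 26 years → 25 March 2016.
Later of the two: 25 March 2016.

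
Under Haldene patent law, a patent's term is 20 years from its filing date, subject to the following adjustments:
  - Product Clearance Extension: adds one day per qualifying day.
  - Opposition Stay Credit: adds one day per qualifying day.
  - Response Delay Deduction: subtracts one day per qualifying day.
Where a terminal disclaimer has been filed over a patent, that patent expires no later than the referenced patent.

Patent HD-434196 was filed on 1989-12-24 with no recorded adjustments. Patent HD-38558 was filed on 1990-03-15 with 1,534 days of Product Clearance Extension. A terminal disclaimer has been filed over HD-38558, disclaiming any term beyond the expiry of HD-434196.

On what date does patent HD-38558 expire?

Natural term of HD-38558:
  Base: filing + 20 years → 15 March 2010.
  Product Clearance Extension: +1534 days → 27 May 2014.
Expiry of referenced patent HD-434196:
  Base: filing + 20 years → 24 December 2009.
Terminal disclaimer: HD-38558 expires on the earlier of 27 May 2014 and 24 December 2009.

2009-12-24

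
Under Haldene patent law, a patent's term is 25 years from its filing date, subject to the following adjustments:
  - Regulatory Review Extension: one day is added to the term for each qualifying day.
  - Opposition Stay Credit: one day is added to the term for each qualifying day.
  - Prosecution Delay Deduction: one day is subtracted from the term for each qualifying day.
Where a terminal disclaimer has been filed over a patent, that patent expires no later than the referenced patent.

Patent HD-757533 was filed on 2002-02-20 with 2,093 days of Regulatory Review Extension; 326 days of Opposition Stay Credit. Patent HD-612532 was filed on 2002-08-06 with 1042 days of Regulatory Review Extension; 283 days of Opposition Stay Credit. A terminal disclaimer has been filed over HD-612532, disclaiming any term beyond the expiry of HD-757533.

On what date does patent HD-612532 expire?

Natural term of HD-612532:
  Base: filing + 25 years → 6 August 2027.
  Regulatory Review Extension: +1042 days → 13 June 2030.
  Opposition Stay Credit: +283 days → 23 March 2031.
Expiry of referenced patent HD-757533:
  Base: filing + 25 years → 20 February 2027.
  Regulatory Review Extension: +2093 days → 13 November 2032.
  Opposition Stay Credit: +326 days → 5 October 2033.
Terminal disclaimer: HD-612532 expires on the earlier of 23 March 2031 and 5 October 2033.

March 23, 2031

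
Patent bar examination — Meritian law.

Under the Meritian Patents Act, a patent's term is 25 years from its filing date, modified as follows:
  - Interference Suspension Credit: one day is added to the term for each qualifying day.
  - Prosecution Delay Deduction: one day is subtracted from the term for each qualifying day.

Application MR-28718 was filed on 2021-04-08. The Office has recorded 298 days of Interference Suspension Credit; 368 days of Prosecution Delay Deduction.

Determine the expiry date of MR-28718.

Base term: filing date + 25 years → 8 April 2046.
Interference Suspension Credit: +298 days → 31 January 2047.
Prosecution Delay Deduction: −368 days → 28 January 2046.

2046-01-28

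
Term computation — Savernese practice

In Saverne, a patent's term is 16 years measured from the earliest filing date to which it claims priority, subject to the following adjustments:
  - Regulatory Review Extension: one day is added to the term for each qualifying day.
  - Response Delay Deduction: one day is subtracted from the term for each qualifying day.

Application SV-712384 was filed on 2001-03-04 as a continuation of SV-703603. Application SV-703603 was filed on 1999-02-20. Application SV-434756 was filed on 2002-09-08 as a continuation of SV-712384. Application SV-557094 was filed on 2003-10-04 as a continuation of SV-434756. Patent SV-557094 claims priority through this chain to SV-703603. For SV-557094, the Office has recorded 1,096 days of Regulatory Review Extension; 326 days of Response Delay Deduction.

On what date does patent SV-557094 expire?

2017-03-31

Earliest priority filing: 20 February 1999.
Base term: 20 February 1999 + 16 years → 20 February 2015.
Regulatory Review Extension: +1096 days → 20 February 2018.
Response Delay Deduction: −326 days → 31 March 2017.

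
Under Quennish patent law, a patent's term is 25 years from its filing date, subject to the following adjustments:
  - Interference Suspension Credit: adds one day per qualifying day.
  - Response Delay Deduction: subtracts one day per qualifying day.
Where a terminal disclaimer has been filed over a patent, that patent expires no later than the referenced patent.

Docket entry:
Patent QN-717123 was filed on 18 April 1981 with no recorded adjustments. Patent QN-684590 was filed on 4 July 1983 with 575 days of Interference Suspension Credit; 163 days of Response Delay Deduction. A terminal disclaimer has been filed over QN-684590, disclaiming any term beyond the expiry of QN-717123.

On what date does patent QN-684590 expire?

2006-04-18

Natural term of QN-684590:
  Base: filing + 25 years → 4 July 2008.
  Interference Suspension Credit: +575 days → 30 January 2010.
  Response Delay Deduction: −163 days → 20 August 2009.
Expiry of referenced patent QN-717123:
  Base: filing + 25 years → 18 April 2006.
Terminal disclaimer: QN-684590 expires on the earlier of 20 August 2009 and 18 April 2006.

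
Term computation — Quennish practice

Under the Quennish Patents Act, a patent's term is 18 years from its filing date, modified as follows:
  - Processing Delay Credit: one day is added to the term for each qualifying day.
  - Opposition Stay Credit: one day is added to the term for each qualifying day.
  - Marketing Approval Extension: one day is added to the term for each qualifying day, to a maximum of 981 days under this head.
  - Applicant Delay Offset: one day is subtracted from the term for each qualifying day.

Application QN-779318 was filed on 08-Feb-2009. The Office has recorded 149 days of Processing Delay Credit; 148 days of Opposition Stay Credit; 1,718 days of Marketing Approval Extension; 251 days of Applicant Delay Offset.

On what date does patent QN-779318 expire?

Base term: filing date + 18 years → 8 February 2027.
Processing Delay Credit: +149 days → 7 July 2027.
Opposition Stay Credit: +148 days → 2 December 2027.
Marketing Approval Extension: 1718 days claimed exceeds the 981-day cap, so +981 days → 9 August 2030.
Applicant Delay Offset: −251 days → 1 December 2029.

2029-12-01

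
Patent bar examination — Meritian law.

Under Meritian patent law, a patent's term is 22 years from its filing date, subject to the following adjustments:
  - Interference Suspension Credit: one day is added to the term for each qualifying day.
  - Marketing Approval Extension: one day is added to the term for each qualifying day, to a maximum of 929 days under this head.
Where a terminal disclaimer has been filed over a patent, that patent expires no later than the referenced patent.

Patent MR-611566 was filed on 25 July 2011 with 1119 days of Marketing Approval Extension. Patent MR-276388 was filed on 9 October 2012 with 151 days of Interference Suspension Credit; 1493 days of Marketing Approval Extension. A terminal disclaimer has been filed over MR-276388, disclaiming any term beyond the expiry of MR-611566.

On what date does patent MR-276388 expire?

February 9, 2036

Natural term of MR-276388:
  Base: filing + 22 years → 9 October 2034.
  Interference Suspension Credit: +151 days → 9 March 2035.
  Marketing Approval Extension: 1493 days claimed exceeds the 929-day cap, so +929 days → 23 September 2037.
Expiry of referenced patent MR-611566:
  Base: filing + 22 years → 25 July 2033.
  Marketing Approval Extension: 1119 days claimed exceeds the 929-day cap, so +929 days → 9 February 2036.
Terminal disclaimer: MR-276388 expires on the earlier of 23 September 2037 and 9 February 2036.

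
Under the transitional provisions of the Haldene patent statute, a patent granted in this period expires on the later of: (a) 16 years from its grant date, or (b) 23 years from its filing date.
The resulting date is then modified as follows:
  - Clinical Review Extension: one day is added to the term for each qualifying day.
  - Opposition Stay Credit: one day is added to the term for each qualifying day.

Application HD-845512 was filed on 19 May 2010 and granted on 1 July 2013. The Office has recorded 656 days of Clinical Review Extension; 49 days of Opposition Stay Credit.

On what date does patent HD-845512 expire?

April 24, 2035

(a) grant + 16 years → 1 July 2029.
(b) filing + 23 years → 19 May 2033.
Later of the two: 19 May 2033.
Clinical Review Extension: +656 days → 6 March 2035.
Opposition Stay Credit: +49 days → 24 April 2035.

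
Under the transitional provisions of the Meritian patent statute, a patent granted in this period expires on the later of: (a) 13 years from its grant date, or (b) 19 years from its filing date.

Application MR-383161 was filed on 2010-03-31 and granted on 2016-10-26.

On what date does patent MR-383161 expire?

(a) grant + 13 years → 26 October 2029.
(b) filing + 19 years → 31 March 2029.
Later of the two: 26 October 2029.

October 26, 2029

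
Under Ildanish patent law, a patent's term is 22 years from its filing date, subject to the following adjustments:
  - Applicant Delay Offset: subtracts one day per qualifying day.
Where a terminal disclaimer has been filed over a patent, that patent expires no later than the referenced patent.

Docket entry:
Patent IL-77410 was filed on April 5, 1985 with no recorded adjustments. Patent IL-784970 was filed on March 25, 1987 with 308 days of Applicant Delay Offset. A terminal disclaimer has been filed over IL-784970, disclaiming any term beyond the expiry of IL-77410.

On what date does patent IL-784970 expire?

Natural term of IL-784970:
  Base: filing + 22 years → 25 March 2009.
  Applicant Delay Offset: −308 days → 21 May 2008.
Expiry of referenced patent IL-77410:
  Base: filing + 22 years → 5 April 2007.
Terminal disclaimer: IL-784970 expires on the earlier of 21 May 2008 and 5 April 2007.

2007-04-05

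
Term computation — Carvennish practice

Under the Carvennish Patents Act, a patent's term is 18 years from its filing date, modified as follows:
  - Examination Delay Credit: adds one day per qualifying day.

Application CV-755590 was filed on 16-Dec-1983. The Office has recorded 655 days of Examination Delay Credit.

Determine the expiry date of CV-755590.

Base term: filing date + 18 years → 16 December 2001.
Examination Delay Credit: +655 days → 2 October 2003.

2003-10-02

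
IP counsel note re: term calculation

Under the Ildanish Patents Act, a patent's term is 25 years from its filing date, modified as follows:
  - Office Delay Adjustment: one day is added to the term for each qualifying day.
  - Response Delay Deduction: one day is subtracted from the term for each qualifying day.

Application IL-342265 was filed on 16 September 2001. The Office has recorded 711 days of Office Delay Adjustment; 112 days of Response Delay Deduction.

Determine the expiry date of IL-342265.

May 7, 2028

Base term: filing date + 25 years → 16 September 2026.
Office Delay Adjustment: +711 days → 27 August 2028.
Response Delay Deduction: −112 days → 7 May 2028.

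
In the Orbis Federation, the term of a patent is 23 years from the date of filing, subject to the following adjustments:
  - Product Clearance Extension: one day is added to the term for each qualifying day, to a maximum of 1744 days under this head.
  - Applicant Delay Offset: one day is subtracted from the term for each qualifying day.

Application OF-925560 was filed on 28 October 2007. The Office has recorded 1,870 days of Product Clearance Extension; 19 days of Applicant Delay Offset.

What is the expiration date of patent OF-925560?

July 19, 2035

Base term: filing date + 23 years → 28 October 2030.
Product Clearance Extension: 1870 days claimed exceeds the 1744-day cap, so +1744 days → 7 August 2035.
Applicant Delay Offset: −19 days → 19 July 2035.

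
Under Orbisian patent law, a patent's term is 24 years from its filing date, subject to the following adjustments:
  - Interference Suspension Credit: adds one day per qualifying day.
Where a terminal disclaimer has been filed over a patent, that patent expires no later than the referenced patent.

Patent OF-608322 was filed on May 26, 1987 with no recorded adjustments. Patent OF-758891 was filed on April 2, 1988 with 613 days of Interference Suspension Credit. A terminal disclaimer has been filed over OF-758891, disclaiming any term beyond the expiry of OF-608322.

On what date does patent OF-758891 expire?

Natural term of OF-758891:
  Base: filing + 24 years → 2 April 2012.
  Interference Suspension Credit: +613 days → 6 December 2013.
Expiry of referenced patent OF-608322:
  Base: filing + 24 years → 26 May 2011.
Terminal disclaimer: OF-758891 expires on the earlier of 6 December 2013 and 26 May 2011.

2011-05-26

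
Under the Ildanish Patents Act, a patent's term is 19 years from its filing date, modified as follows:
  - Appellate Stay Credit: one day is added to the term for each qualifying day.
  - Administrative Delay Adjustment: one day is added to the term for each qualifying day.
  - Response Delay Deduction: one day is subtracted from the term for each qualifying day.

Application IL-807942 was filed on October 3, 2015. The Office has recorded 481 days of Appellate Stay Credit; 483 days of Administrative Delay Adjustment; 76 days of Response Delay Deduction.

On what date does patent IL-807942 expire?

March 9, 2037

Base term: filing date + 19 years → 3 October 2034.
Appellate Stay Credit: +481 days → 27 January 2036.
Administrative Delay Adjustment: +483 days → 24 May 2037.
Response Delay Deduction: −76 days → 9 March 2037.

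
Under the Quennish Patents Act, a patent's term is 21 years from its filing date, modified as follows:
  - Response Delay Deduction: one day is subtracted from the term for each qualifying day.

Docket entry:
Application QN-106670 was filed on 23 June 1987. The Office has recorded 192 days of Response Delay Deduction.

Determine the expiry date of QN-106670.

December 14, 2007

Base term: filing date + 21 years → 23 June 2008.
Response Delay Deduction: −192 days → 14 December 2007.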